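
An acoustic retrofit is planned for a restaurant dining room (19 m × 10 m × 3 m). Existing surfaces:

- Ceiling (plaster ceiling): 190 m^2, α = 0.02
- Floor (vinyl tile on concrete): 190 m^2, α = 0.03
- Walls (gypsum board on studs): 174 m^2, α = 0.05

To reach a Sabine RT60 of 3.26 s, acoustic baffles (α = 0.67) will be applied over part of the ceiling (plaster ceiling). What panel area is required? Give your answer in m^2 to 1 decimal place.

Summing Sᵢαᵢ: 3.800 + 5.700 + 8.700 → A₁ = 18.200 sabins.
Required A₂ = 0.161·570/3.26 = 28.150 sabins.
Absorption to add: 28.150 − 18.200 = 9.950 sabins.
Each m^2 of panel replacing the ceiling (plaster ceiling) adds (0.67 − 0.02) = 0.65 sabins.
Panel area = 9.950 / 0.65 = 15.3 m^2.

15.3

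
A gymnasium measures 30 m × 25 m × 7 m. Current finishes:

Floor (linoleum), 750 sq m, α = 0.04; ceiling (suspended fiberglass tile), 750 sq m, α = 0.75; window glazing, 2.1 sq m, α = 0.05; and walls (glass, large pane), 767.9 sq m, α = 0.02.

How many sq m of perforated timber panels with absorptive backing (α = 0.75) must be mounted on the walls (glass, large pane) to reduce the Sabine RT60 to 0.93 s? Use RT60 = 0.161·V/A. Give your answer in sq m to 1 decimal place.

412.2

Total absorption A₁ = 750×0.04 + 750×0.75 + 2.1×0.05 + 767.9×0.02
  = 30.000 + 562.500 + 0.105 + 15.358 = 607.963 sq m sabins.
V = 5250 m³. Target absorption A₂ = 0.161 × 5250 / 0.93 = 908.871 sabins.
Absorption to add: 908.871 − 607.963 = 300.908 sabins.
Net gain per sq m: Δα = 0.75 − 0.02 = 0.73.
Area = ΔA/Δα = 300.908/0.73 = 412.2 sq m.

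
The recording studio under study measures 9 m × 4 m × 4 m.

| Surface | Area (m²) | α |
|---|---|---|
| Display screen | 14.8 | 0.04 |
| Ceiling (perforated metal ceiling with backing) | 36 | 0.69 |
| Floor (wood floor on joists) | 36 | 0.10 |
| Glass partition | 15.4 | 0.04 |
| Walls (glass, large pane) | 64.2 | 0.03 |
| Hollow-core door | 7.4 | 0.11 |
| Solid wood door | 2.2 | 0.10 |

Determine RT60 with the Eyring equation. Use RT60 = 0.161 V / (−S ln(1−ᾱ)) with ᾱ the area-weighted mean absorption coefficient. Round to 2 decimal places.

S = Σ Sᵢ = 176.0 m².
Σ(Sᵢαᵢ) = 14.8·0.04 + 36·0.69 + 36·0.10 + 15.4·0.04 + 64.2·0.03 + 7.4·0.11 + 2.2·0.10 = 32.608.
Mean coefficient ᾱ = A/S = 0.1853.
Eyring denominator: −S ln(1−ᾱ) = 36.069.
V = 9 × 4 × 4 = 144 m³.
T = 0.161·V/[−S·ln(1−ᾱ)] = 0.161·144/36.069 = 0.64 s.

0.64 seconds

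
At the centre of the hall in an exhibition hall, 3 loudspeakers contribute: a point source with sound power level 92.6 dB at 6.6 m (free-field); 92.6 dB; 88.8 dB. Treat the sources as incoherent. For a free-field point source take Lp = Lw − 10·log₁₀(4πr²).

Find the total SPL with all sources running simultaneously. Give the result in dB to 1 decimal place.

94.1 dB

Source at 6.6 m: Lp = 92.6 − 10·log₁₀(4π·6.6²) = 92.6 − 10·log₁₀(547.391) = 65.2 dB.
Converting to relative power and adding: 10^(65.2/10) + 10^(92.6/10) + 10^(88.8/10) = 2.582e+09.
Combined level = 10 log₁₀(2.582e+09) = 94.1 dB.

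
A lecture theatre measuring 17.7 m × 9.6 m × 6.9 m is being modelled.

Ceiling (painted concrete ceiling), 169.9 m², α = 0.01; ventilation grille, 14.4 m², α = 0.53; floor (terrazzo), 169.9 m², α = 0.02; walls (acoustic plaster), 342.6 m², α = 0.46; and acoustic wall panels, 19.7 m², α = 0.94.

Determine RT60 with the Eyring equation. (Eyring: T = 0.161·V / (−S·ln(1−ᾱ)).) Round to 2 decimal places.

0.86 s

Total surface area S = 169.9 + 14.4 + 169.9 + 342.6 + 19.7 = 716.5 m².
Absorption A = 169.9·0.01 + 14.4·0.53 + 169.9·0.02 + 342.6·0.46 + 19.7·0.94 = 188.843 sabins.
Mean coefficient ᾱ = A/S = 0.2636.
Eyring denominator: −S ln(1−ᾱ) = 219.236.
V = 17.7 × 9.6 × 6.9 = 1172.448 m³.
RT60 = 0.161 × 1172.448 / 219.236 = 0.86 s.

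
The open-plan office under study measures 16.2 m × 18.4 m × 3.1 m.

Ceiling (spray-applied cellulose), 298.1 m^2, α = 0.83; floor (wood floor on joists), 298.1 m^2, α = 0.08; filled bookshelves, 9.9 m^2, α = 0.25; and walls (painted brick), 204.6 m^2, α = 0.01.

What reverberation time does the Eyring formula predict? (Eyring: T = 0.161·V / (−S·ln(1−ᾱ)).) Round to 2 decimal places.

0.44 sec

S = Σ Sᵢ = 810.7 m^2.
Absorption A = 298.1·0.83 + 298.1·0.08 + 9.9·0.25 + 204.6·0.01 = 275.792 sabins.
Mean coefficient ᾱ = A/S = 0.3402.
Eyring denominator: −S ln(1−ᾱ) = 337.104.
V = 16.2 × 18.4 × 3.1 = 924.048 m³.
T = 0.161·V/[−S·ln(1−ᾱ)] = 0.161·924.048/337.104 = 0.44 s.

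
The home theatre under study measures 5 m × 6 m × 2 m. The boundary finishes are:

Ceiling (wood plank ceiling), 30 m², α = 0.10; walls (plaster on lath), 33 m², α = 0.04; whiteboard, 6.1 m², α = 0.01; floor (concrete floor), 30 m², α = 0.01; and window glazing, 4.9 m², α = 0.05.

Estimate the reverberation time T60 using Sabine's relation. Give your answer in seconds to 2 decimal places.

1.96 s

Summing Sᵢαᵢ: 3.000 + 1.320 + 0.061 + 0.300 + 0.245 → A = 4.926 sabins.
Volume V = 5 × 6 × 2 = 60 m³.
Sabine: RT60 = 0.161 × 60 / 4.926 = 1.96 s.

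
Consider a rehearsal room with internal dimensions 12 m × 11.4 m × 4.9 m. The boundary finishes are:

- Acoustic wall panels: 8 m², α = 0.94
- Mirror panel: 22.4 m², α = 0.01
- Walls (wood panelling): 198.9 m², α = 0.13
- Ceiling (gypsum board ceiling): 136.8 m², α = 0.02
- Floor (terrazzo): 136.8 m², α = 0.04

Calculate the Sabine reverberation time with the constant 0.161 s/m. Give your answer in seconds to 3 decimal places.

2.581 s

Equivalent absorption area: A = 8*0.94 + 22.4*0.01 + 198.9*0.13 + 136.8*0.02 + 136.8*0.04 = 41.809 m².
Room volume: 670.32 m³.
RT60 = 0.161 · V / A = 0.161 × 670.32 / 41.809 = 2.581 s.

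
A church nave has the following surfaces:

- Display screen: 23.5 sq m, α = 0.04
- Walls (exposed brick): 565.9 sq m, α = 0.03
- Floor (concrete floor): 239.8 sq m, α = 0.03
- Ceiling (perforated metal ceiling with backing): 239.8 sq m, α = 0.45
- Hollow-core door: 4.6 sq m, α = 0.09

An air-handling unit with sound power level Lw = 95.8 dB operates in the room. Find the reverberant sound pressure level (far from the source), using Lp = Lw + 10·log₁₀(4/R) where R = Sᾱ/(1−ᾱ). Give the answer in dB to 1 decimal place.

80.0 dB

Σ(Sᵢαᵢ) = 23.5·0.04 + 565.9·0.03 + 239.8·0.03 + 239.8·0.45 + 4.6·0.09 = 133.435; total area S = 1073.6 sq m.
ᾱ = 133.435/1073.6 = 0.1243; R = Sᾱ/(1−ᾱ) = 133.435/(1−0.1243) = 152.375 sq m.
Lp = 95.8 + 10·log₁₀(4/152.375) = 95.8 + (-15.81) = 80.0 dB.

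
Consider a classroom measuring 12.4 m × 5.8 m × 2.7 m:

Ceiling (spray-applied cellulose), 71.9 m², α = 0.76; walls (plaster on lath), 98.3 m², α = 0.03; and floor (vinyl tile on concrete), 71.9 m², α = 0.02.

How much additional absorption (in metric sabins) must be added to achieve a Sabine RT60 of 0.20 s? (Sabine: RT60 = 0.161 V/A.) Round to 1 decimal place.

97.3 sabins

Total absorption A₁ = 71.9×0.76 + 98.3×0.03 + 71.9×0.02
  = 54.644 + 2.949 + 1.438 = 59.031 m² sabins.
For T = 0.20 s, need A₂ = 0.161·V/T = 0.161·194.184/0.20 = 156.318 sabins.
Additional absorption ΔA = 156.318 − 59.031 = 97.3 sabins.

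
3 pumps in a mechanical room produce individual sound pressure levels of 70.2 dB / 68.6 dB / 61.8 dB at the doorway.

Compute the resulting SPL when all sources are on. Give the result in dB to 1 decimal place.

Σ 10^(Lᵢ/10) = 1.923e+07.
L_total = 10·log₁₀(1.923e+07) = 72.8 dB.

72.8 dB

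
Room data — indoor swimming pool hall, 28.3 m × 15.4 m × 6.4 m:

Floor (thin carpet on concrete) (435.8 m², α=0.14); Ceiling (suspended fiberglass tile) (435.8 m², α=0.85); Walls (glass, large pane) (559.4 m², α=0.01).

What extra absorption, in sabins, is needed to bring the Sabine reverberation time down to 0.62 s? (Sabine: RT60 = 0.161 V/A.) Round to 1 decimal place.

A₁ = Σ Sᵢαᵢ = 435.8*0.14 + 435.8*0.85 + 559.4*0.01 = 437.036 sabins.
Target A₂ = 0.161·2789.248/0.62 = 724.305 sabins (V = 2789.248 m³).
Additional absorption ΔA = 724.305 − 437.036 = 287.3 sabins.

287.3 sabins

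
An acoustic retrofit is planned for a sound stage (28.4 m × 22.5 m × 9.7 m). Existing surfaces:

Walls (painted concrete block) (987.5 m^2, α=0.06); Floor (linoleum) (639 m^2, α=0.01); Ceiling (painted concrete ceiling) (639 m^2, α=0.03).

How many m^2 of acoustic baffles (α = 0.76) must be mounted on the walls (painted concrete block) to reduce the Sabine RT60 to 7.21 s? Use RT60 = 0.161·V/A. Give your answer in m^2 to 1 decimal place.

76.6

Total absorption A₁ = 987.5×0.06 + 639×0.01 + 639×0.03
  = 59.250 + 6.390 + 19.170 = 84.810 m^2 sabins.
Required A₂ = 0.161·6198.3/7.21 = 138.409 sabins.
ΔA needed = 138.409 − 84.810 = 53.599 sabins.
Net gain per m^2: Δα = 0.76 − 0.06 = 0.70.
Panel area = 53.599 / 0.70 = 76.6 m^2.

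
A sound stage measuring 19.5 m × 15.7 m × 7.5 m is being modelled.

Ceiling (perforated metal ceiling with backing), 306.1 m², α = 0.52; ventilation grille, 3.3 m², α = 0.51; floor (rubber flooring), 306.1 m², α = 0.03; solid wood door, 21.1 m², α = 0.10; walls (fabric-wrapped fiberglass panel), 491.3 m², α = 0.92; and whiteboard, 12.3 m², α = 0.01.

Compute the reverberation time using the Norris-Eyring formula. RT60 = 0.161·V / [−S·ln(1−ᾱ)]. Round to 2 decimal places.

0.41 seconds

Total surface area S = 306.1 + 3.3 + 306.1 + 21.1 + 491.3 + 12.3 = 1140.2 m².
Absorption A = 306.1×0.52 + 3.3×0.51 + 306.1×0.03 + 21.1×0.10 + 491.3×0.92 + 12.3×0.01 = 624.267 sabins.
ᾱ = 624.267 / 1140.2 = 0.5475.
Eyring denominator: −S ln(1−ᾱ) = 904.142.
V = 19.5 × 15.7 × 7.5 = 2296.125 m³.
T = 0.161·V/[−S·ln(1−ᾱ)] = 0.161·2296.125/904.142 = 0.41 s.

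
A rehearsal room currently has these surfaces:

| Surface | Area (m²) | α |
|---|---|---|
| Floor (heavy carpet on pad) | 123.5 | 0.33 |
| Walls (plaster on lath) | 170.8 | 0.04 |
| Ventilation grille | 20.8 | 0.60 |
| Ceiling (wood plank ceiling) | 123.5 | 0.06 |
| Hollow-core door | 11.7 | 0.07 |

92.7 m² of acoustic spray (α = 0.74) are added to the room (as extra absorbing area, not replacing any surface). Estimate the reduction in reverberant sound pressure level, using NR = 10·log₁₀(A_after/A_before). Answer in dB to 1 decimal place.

3.0 dB

A_before = Σ Sᵢαᵢ = 123.5×0.33 + 170.8×0.04 + 20.8×0.60 + 123.5×0.06 + 11.7×0.07 = 68.296 sabins.
Treatment contributes 92.7·0.74 = 68.598 sabins.
New total A_after = 136.894 sabins.
NR = 10·log₁₀(136.894/68.296) = 3.0 dB.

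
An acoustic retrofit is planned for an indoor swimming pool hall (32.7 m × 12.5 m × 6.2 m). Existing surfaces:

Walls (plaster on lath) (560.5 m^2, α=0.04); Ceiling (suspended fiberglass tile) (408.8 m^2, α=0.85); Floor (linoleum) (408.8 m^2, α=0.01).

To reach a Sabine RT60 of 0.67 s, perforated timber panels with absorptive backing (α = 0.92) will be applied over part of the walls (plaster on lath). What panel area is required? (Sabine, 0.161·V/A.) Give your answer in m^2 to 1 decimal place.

Total absorption A₁ = 560.5*0.04 + 408.8*0.85 + 408.8*0.01
  = 22.420 + 347.480 + 4.088 = 373.988 m^2 sabins.
Required A₂ = 0.161·2534.25/0.67 = 608.976 sabins.
ΔA needed = 608.976 − 373.988 = 234.988 sabins.
Each m^2 of panel replacing the walls (plaster on lath) adds (0.92 − 0.04) = 0.88 sabins.
Area = ΔA/Δα = 234.988/0.88 = 267.0 m^2.

267.0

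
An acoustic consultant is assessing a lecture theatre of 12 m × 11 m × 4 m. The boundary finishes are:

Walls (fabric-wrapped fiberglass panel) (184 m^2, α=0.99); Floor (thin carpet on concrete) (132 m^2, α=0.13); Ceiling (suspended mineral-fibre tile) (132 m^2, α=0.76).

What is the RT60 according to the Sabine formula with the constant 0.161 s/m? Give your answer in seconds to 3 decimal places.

0.284 seconds

Total absorption A = 184·0.99 + 132·0.13 + 132·0.76
  = 182.160 + 17.160 + 100.320 = 299.640 m^2 sabins.
V = 12·11·4 = 528 m³.
T = 0.161 V/A = 0.161·528/299.640 = 0.284 s.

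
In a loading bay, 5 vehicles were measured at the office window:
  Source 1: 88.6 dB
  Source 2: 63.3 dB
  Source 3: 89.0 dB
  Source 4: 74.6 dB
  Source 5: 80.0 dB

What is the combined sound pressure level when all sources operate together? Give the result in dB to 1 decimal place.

Σ 10^(Lᵢ/10) = 1.65e+09.
Back to dB: 10·log₁₀ Σ = 92.2 dB.

92.2 dB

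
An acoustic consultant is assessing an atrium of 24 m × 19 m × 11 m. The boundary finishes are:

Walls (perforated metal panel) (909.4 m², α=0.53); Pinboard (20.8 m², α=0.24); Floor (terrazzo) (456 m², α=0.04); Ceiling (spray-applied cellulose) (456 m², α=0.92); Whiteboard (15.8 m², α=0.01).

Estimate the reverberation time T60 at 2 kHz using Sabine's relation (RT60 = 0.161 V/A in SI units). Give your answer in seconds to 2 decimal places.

Summing Sᵢαᵢ: 481.982 + 4.992 + 18.240 + 419.520 + 0.158 → A = 924.892 sabins.
V = 24·19·11 = 5016 m³.
RT60 = 0.161 · V / A = 0.161 × 5016 / 924.892 = 0.87 s.

0.87 s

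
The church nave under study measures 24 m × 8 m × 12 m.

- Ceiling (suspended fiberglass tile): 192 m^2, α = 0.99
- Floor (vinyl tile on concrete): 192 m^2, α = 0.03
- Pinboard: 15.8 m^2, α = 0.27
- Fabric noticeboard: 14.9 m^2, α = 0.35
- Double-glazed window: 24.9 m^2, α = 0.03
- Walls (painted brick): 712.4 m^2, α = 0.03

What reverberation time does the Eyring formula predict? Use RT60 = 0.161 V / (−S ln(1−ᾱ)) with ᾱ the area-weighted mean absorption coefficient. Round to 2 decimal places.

1.46 sec

S = Σ Sᵢ = 1152.0 m^2.
Absorption A = 192×0.99 + 192×0.03 + 15.8×0.27 + 14.9×0.35 + 24.9×0.03 + 712.4×0.03 = 227.440 sabins.
ᾱ = 227.440 / 1152.0 = 0.1974.
Eyring denominator: −S ln(1−ᾱ) = 253.323.
V = 24 × 8 × 12 = 2304 m³.
RT60 = 0.161 × 2304 / 253.323 = 1.46 s.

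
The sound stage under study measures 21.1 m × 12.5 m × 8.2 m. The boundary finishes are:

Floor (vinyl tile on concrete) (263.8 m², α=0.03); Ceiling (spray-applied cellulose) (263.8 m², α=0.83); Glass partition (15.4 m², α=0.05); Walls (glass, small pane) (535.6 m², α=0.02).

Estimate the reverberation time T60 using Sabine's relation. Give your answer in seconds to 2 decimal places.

1.46 sec

Equivalent absorption area: A = 263.8*0.03 + 263.8*0.83 + 15.4*0.05 + 535.6*0.02 = 238.350 m².
V = 21.1·12.5·8.2 = 2162.75 m³.
RT60 = 0.161 · V / A = 0.161 × 2162.75 / 238.350 = 1.46 s.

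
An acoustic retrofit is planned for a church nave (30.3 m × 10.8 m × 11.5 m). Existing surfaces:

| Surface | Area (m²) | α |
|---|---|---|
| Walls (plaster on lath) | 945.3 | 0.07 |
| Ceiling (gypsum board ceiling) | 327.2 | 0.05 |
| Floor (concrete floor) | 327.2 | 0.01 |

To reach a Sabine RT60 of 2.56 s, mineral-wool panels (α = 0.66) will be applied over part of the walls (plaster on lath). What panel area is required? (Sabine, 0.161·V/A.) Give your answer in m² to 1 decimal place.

255.7

Summing Sᵢαᵢ: 66.171 + 16.360 + 3.272 → A₁ = 85.803 sabins.
V = 3763.26 m³. Target absorption A₂ = 0.161 × 3763.26 / 2.56 = 236.674 sabins.
Absorption to add: 236.674 − 85.803 = 150.871 sabins.
Each m² of panel replacing the walls (plaster on lath) adds (0.66 − 0.07) = 0.59 sabins.
Area = ΔA/Δα = 150.871/0.59 = 255.7 m².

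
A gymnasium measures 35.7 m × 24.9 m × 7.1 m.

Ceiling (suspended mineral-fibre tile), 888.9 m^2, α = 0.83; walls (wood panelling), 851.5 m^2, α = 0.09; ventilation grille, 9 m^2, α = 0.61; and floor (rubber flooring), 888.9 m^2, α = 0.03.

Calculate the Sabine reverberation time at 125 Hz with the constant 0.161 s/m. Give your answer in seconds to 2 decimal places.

Total absorption A = 888.9×0.83 + 851.5×0.09 + 9×0.61 + 888.9×0.03
  = 737.787 + 76.635 + 5.490 + 26.667 = 846.579 m^2 sabins.
Volume V = 35.7 × 24.9 × 7.1 = 6311.403 m³.
Sabine: RT60 = 0.161 × 6311.403 / 846.579 = 1.20 s.

1.20 s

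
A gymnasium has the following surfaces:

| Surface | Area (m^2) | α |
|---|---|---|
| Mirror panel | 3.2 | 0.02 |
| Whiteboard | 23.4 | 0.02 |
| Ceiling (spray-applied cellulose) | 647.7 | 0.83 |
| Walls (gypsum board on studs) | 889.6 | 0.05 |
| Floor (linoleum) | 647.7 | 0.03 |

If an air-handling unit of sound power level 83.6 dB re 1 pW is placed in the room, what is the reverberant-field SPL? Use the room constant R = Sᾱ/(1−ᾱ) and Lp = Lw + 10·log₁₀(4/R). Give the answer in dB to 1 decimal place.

60.4 dB

A = 602.034 sabins; S = 2211.6 m^2.
ᾱ = 602.034/2211.6 = 0.2722; R = Sᾱ/(1−ᾱ) = 602.034/(1−0.2722) = 827.197 m^2.
Lp = Lw + 10 log₁₀(4/R) = 83.6 -23.16 = 60.4 dB.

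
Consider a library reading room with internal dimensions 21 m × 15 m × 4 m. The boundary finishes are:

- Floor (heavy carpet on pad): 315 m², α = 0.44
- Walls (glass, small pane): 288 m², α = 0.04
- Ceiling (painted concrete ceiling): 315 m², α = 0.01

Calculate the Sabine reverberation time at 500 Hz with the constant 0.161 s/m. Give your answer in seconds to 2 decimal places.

1.32 s

Summing Sᵢαᵢ: 138.600 + 11.520 + 3.150 → A = 153.270 sabins.
V = 21·15·4 = 1260 m³.
Sabine: RT60 = 0.161 × 1260 / 153.270 = 1.32 s.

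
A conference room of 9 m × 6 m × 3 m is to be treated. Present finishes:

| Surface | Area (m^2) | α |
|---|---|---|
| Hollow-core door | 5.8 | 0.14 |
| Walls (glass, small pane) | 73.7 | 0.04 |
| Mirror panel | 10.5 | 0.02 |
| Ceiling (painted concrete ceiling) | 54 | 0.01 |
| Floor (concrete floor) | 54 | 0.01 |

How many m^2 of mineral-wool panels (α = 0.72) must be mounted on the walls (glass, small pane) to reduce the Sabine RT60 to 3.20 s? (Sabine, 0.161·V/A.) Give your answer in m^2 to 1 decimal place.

4.6

Total absorption A₁ = 5.8·0.14 + 73.7·0.04 + 10.5·0.02 + 54·0.01 + 54·0.01
  = 0.812 + 2.948 + 0.210 + 0.540 + 0.540 = 5.050 m^2 sabins.
V = 162 m³. Target absorption A₂ = 0.161 × 162 / 3.20 = 8.151 sabins.
Absorption to add: 8.151 − 5.050 = 3.101 sabins.
Each m^2 of panel replacing the walls (glass, small pane) adds (0.72 − 0.04) = 0.68 sabins.
Panel area = 3.101 / 0.68 = 4.6 m^2.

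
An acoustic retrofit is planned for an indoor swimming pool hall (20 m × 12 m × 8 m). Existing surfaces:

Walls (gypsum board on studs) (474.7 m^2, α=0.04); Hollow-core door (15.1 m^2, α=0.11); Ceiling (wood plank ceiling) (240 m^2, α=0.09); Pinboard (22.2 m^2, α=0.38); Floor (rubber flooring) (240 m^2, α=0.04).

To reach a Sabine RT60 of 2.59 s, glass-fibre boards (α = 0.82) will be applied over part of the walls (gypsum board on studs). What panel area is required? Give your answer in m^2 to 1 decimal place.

75.7

Summing Sᵢαᵢ: 18.988 + 1.661 + 21.600 + 8.436 + 9.600 → A₁ = 60.285 sabins.
V = 1920 m³. Target absorption A₂ = 0.161 × 1920 / 2.59 = 119.351 sabins.
ΔA needed = 119.351 − 60.285 = 59.066 sabins.
Each m^2 of panel replacing the walls (gypsum board on studs) adds (0.82 − 0.04) = 0.78 sabins.
Panel area = 59.066 / 0.78 = 75.7 m^2.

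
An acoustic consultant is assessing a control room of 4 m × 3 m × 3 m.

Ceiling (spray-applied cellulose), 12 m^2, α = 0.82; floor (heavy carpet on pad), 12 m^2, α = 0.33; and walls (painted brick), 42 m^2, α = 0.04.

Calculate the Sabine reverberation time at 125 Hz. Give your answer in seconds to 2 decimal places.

Total absorption A = 12×0.82 + 12×0.33 + 42×0.04
  = 9.840 + 3.960 + 1.680 = 15.480 m^2 sabins.
V = 4·3·3 = 36 m³.
RT60 = 0.161 · V / A = 0.161 × 36 / 15.480 = 0.37 s.

0.37 sec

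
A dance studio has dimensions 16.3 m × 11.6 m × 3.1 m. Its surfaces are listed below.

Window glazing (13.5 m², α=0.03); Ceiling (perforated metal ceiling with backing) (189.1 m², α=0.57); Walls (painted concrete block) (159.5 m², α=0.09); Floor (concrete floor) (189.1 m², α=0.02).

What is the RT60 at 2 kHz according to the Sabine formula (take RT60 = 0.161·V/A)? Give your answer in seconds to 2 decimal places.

Summing Sᵢαᵢ: 0.405 + 107.787 + 14.355 + 3.782 → A = 126.329 sabins.
Room volume: 586.148 m³.
T = 0.161 V/A = 0.161·586.148/126.329 = 0.75 s.

0.75 s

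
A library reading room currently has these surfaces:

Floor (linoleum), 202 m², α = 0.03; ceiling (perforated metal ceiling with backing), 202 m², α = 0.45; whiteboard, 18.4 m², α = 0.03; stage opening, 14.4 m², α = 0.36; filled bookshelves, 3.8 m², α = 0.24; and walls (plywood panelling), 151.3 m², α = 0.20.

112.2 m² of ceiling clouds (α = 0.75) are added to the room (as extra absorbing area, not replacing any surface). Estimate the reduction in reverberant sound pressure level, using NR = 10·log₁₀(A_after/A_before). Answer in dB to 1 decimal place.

Total absorption A_before = 202·0.03 + 202·0.45 + 18.4·0.03 + 14.4·0.36 + 3.8·0.24 + 151.3·0.20
  = 6.060 + 90.900 + 0.552 + 5.184 + 0.912 + 30.260 = 133.868 m² sabins.
Treatment contributes 112.2·0.75 = 84.150 sabins.
A_after = 133.868 + 84.150 = 218.018 sabins.
Reduction = 10 log₁₀(A_after/A_before) = 10 log₁₀(1.6286) = 2.1 dB.

2.1 dB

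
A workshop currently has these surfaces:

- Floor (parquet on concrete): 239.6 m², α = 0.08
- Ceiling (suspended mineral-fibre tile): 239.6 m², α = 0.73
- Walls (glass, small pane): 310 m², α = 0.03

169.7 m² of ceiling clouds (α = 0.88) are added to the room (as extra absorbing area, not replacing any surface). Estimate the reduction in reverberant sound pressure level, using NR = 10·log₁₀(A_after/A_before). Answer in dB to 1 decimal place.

Equivalent absorption area: A_before = 239.6*0.08 + 239.6*0.73 + 310*0.03 = 203.376 m².
Added absorption = 169.7 × 0.88 = 149.336 sabins.
A_after = 203.376 + 149.336 = 352.712 sabins.
NR = 10·log₁₀(352.712/203.376) = 2.4 dB.

2.4 dB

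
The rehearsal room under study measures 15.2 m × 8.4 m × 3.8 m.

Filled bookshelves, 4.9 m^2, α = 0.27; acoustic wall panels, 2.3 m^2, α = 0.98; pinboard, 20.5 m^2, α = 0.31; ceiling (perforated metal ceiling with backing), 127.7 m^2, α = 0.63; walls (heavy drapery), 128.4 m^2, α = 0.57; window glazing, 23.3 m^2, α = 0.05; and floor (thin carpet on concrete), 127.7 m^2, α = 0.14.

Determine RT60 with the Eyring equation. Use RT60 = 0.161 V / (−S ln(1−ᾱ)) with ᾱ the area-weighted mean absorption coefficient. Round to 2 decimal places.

0.33 seconds

Total surface area S = 4.9 + 2.3 + 20.5 + 127.7 + 128.4 + 23.3 + 127.7 = 434.8 m^2.
Σ(Sᵢαᵢ) = 4.9×0.27 + 2.3×0.98 + 20.5×0.31 + 127.7×0.63 + 128.4×0.57 + 23.3×0.05 + 127.7×0.14 = 182.614.
Mean coefficient ᾱ = A/S = 0.4200.
Eyring denominator: −S ln(1−ᾱ) = 236.847.
V = 15.2 × 8.4 × 3.8 = 485.184 m³.
RT60 = 0.161 × 485.184 / 236.847 = 0.33 s.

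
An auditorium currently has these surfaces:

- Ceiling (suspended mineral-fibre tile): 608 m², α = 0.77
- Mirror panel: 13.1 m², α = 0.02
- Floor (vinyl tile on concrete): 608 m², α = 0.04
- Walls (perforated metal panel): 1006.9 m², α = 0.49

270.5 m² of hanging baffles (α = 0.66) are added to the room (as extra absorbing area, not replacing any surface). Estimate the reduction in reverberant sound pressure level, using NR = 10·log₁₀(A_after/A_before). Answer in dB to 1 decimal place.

0.7 dB

Summing Sᵢαᵢ: 468.160 + 0.262 + 24.320 + 493.381 → A_before = 986.123 sabins.
Treatment contributes 270.5·0.66 = 178.530 sabins.
New total A_after = 1164.653 sabins.
NR = 10·log₁₀(1164.653/986.123) = 0.7 dB.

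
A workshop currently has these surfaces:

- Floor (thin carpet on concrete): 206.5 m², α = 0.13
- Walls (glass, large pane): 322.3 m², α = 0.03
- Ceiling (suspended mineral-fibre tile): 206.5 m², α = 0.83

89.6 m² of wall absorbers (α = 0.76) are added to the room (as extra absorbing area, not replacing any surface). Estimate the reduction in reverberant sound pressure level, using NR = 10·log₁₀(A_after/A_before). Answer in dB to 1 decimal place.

A_before = Σ Sᵢαᵢ = 206.5×0.13 + 322.3×0.03 + 206.5×0.83 = 207.909 sabins.
Added absorption = 89.6 × 0.76 = 68.096 sabins.
A_after = 207.909 + 68.096 = 276.005 sabins.
NR = 10·log₁₀(276.005/207.909) = 1.2 dB.

1.2 dB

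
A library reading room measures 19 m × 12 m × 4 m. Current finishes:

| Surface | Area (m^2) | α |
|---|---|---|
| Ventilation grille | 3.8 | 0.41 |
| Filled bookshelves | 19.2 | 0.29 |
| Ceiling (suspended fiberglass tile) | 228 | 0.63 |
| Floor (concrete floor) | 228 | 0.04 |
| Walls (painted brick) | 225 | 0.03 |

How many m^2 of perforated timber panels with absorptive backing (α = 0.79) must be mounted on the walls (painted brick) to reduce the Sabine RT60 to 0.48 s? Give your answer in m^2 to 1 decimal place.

183.2

A₁ = Σ Sᵢαᵢ = 3.8·0.41 + 19.2·0.29 + 228·0.63 + 228·0.04 + 225·0.03 = 166.636 sabins.
Required A₂ = 0.161·912/0.48 = 305.900 sabins.
ΔA needed = 305.900 − 166.636 = 139.264 sabins.
Net gain per m^2: Δα = 0.79 − 0.03 = 0.76.
Area = ΔA/Δα = 139.264/0.76 = 183.2 m^2.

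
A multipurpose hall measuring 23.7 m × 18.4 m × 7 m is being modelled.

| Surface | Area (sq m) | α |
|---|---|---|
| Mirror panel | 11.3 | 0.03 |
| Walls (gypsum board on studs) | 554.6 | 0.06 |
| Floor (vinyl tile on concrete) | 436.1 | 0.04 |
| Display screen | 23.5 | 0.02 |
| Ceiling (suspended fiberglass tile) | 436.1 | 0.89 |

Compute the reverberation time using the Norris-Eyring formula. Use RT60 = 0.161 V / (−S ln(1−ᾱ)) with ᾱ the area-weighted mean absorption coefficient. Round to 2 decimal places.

0.94 s

S = Σ Sᵢ = 1461.6 sq m.
Σ(Sᵢαᵢ) = 11.3·0.03 + 554.6·0.06 + 436.1·0.04 + 23.5·0.02 + 436.1·0.89 = 439.658.
ᾱ = 439.658 / 1461.6 = 0.3008.
Eyring denominator: −S ln(1−ᾱ) = 522.987.
V = 23.7 × 18.4 × 7 = 3052.56 m³.
RT60 = 0.161 × 3052.56 / 522.987 = 0.94 s.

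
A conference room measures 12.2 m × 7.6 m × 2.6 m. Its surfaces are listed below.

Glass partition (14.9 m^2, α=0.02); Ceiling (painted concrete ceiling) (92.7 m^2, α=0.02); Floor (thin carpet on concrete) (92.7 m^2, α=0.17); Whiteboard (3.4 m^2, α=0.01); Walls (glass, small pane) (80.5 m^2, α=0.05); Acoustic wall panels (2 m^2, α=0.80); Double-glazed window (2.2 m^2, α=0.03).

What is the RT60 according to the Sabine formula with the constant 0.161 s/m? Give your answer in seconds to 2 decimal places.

Equivalent absorption area: A = 14.9·0.02 + 92.7·0.02 + 92.7·0.17 + 3.4·0.01 + 80.5·0.05 + 2·0.80 + 2.2·0.03 = 23.636 m^2.
Volume V = 12.2 × 7.6 × 2.6 = 241.072 m³.
Sabine: RT60 = 0.161 × 241.072 / 23.636 = 1.64 s.

1.64 seconds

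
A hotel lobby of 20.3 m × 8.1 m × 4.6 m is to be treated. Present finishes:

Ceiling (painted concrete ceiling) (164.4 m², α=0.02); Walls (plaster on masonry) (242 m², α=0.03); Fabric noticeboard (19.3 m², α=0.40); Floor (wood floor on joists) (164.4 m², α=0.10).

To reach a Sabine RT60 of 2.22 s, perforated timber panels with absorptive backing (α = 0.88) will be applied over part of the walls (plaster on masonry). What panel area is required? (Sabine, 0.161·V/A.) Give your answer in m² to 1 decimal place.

Equivalent absorption area: A₁ = 164.4×0.02 + 242×0.03 + 19.3×0.40 + 164.4×0.10 = 34.708 m².
V = 756.378 m³. Target absorption A₂ = 0.161 × 756.378 / 2.22 = 54.854 sabins.
ΔA needed = 54.854 − 34.708 = 20.146 sabins.
Net gain per m²: Δα = 0.88 − 0.03 = 0.85.
Area = ΔA/Δα = 20.146/0.85 = 23.7 m².

23.7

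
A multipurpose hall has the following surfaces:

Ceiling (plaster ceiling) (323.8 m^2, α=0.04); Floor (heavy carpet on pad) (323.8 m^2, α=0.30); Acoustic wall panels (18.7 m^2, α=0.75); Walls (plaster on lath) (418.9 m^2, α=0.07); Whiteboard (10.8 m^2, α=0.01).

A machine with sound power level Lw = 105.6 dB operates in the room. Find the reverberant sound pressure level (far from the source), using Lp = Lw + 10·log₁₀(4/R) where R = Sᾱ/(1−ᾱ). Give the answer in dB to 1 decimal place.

89.1 dB

A = 153.548 sabins; S = 1096.0 m^2.
ᾱ = 0.1401, so room constant R = A/(1−ᾱ) = 178.565 m^2.
Lp = 105.6 + 10·log₁₀(4/178.565) = 105.6 + (-16.50) = 89.1 dB.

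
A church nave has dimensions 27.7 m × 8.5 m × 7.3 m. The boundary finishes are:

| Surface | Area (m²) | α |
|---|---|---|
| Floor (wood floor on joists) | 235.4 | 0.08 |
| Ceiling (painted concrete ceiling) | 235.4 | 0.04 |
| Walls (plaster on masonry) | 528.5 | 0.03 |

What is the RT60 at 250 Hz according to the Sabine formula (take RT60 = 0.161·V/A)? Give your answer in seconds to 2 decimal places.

6.27 seconds

Equivalent absorption area: A = 235.4×0.08 + 235.4×0.04 + 528.5×0.03 = 44.103 m².
V = 27.7·8.5·7.3 = 1718.785 m³.
T = 0.161 V/A = 0.161·1718.785/44.103 = 6.27 s.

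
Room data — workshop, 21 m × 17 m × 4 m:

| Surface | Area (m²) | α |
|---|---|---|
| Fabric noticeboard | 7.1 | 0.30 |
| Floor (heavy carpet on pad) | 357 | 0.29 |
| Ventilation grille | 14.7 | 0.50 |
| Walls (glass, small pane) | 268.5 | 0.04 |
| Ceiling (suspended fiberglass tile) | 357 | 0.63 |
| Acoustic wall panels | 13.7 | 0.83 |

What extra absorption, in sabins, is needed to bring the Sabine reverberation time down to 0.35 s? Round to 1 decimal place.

A₁ = Σ Sᵢαᵢ = 7.1×0.30 + 357×0.29 + 14.7×0.50 + 268.5×0.04 + 357×0.63 + 13.7×0.83 = 360.031 sabins.
For T = 0.35 s, need A₂ = 0.161·V/T = 0.161·1428/0.35 = 656.880 sabins.
Shortfall: 656.880 − 360.031 = 296.8 sabins.

296.8 sabins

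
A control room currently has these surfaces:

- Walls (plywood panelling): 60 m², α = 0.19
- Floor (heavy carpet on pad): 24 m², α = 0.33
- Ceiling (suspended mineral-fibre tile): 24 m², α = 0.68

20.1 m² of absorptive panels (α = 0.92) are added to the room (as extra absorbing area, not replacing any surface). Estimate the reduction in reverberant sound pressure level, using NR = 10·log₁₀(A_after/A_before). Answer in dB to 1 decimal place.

1.8 dB

A_before = Σ Sᵢαᵢ = 60×0.19 + 24×0.33 + 24×0.68 = 35.640 sabins.
Treatment contributes 20.1·0.92 = 18.492 sabins.
New total A_after = 54.132 sabins.
NR = 10·log₁₀(54.132/35.640) = 1.8 dB.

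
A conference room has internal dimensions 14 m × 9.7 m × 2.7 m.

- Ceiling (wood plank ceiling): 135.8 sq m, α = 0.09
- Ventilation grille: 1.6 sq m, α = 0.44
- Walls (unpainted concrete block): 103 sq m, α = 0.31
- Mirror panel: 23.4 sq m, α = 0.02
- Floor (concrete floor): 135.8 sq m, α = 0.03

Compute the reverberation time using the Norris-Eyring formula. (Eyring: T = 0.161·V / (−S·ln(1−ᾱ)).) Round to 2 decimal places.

1.12 s

Total surface area S = 135.8 + 1.6 + 103 + 23.4 + 135.8 = 399.6 sq m.
Σ(Sᵢαᵢ) = 135.8·0.09 + 1.6·0.44 + 103·0.31 + 23.4·0.02 + 135.8·0.03 = 49.398.
Mean coefficient ᾱ = A/S = 0.1236.
Eyring denominator: −S ln(1−ᾱ) = 52.720.
V = 14 × 9.7 × 2.7 = 366.66 m³.
RT60 = 0.161 × 366.66 / 52.720 = 1.12 s.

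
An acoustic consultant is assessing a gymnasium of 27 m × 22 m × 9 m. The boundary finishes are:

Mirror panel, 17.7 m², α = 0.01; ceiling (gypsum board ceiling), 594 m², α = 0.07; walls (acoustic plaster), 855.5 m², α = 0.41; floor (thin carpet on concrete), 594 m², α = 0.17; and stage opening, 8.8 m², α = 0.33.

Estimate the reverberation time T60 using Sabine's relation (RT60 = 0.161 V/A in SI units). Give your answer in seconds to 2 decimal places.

Equivalent absorption area: A = 17.7*0.01 + 594*0.07 + 855.5*0.41 + 594*0.17 + 8.8*0.33 = 496.396 m².
Room volume: 5346 m³.
Sabine: RT60 = 0.161 × 5346 / 496.396 = 1.73 s.

1.73 seconds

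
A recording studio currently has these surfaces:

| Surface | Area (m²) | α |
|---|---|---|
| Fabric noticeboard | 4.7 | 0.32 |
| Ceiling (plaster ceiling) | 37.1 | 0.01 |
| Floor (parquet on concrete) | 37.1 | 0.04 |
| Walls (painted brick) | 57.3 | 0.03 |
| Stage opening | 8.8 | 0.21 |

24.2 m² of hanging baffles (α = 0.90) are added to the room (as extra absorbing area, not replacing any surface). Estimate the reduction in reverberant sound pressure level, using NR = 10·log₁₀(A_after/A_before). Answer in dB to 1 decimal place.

6.2 dB

Equivalent absorption area: A_before = 4.7×0.32 + 37.1×0.01 + 37.1×0.04 + 57.3×0.03 + 8.8×0.21 = 6.926 m².
Treatment contributes 24.2·0.90 = 21.780 sabins.
New total A_after = 28.706 sabins.
NR = 10·log₁₀(28.706/6.926) = 6.2 dB.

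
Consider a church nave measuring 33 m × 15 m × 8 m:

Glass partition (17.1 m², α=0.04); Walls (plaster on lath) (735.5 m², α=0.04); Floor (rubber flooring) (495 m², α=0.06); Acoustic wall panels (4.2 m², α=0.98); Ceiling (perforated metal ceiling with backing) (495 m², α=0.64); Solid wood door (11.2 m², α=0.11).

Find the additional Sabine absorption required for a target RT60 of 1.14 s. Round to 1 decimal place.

177.3 sabins

Equivalent absorption area: A₁ = 17.1×0.04 + 735.5×0.04 + 495×0.06 + 4.2×0.98 + 495×0.64 + 11.2×0.11 = 381.952 m².
For T = 1.14 s, need A₂ = 0.161·V/T = 0.161·3960/1.14 = 559.263 sabins.
Additional absorption ΔA = 559.263 − 381.952 = 177.3 sabins.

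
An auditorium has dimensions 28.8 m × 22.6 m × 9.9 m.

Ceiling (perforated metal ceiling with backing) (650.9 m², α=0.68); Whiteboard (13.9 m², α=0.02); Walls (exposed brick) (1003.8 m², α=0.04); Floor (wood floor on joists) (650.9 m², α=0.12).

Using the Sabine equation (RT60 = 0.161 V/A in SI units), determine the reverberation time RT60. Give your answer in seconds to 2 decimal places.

1.85 seconds

Total absorption A = 650.9×0.68 + 13.9×0.02 + 1003.8×0.04 + 650.9×0.12
  = 442.612 + 0.278 + 40.152 + 78.108 = 561.150 m² sabins.
Volume V = 28.8 × 22.6 × 9.9 = 6443.712 m³.
T = 0.161 V/A = 0.161·6443.712/561.150 = 1.85 s.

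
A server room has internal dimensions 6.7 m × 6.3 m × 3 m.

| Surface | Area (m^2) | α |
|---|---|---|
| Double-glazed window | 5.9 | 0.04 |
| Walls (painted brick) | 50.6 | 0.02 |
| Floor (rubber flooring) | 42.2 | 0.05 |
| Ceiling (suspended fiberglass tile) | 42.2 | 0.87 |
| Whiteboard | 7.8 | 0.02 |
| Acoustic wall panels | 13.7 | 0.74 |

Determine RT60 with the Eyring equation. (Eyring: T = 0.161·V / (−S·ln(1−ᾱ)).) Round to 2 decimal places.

Total surface area S = 5.9 + 50.6 + 42.2 + 42.2 + 7.8 + 13.7 = 162.4 m^2.
Absorption A = 5.9×0.04 + 50.6×0.02 + 42.2×0.05 + 42.2×0.87 + 7.8×0.02 + 13.7×0.74 = 50.366 sabins.
ᾱ = 50.366 / 162.4 = 0.3101.
−S·ln(1−ᾱ) = −162.4 × ln(1 − 0.3101) = 60.284.
V = 6.7 × 6.3 × 3 = 126.63 m³.
T = 0.161·V/[−S·ln(1−ᾱ)] = 0.161·126.63/60.284 = 0.34 s.

0.34 seconds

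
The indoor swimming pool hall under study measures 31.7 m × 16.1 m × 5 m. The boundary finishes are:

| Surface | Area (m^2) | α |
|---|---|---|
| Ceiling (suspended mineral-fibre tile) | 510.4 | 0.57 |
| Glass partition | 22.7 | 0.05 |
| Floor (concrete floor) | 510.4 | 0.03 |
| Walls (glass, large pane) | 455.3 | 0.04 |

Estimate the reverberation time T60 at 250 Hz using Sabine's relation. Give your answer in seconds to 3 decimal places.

1.262 s

Summing Sᵢαᵢ: 290.928 + 1.135 + 15.312 + 18.212 → A = 325.587 sabins.
V = 31.7·16.1·5 = 2551.85 m³.
RT60 = 0.161 · V / A = 0.161 × 2551.85 / 325.587 = 1.262 s.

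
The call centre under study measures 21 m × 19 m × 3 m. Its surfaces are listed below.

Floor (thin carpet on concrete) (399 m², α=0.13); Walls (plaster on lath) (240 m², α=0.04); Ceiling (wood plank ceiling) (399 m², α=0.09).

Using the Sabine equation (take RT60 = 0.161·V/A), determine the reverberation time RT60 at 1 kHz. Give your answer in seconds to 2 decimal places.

1.98 s

A = Σ Sᵢαᵢ = 399×0.13 + 240×0.04 + 399×0.09 = 97.380 sabins.
V = 21·19·3 = 1197 m³.
RT60 = 0.161 · V / A = 0.161 × 1197 / 97.380 = 1.98 s.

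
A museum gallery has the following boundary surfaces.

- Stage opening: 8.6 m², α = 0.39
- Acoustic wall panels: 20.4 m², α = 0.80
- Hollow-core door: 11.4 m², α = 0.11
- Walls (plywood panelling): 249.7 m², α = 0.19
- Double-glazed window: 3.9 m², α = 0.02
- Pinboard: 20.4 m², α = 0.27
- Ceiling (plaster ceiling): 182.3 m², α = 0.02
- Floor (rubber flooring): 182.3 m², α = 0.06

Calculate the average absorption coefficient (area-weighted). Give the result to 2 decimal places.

Total surface area S = 679.0 m².
A = 8.6·0.39 + 20.4·0.80 + 11.4·0.11 + 249.7·0.19 + 3.9·0.02 + 20.4·0.27 + 182.3·0.02 + 182.3·0.06 = 88.541 sabins.
ᾱ = 88.541 / 679.0 = 0.13.

0.13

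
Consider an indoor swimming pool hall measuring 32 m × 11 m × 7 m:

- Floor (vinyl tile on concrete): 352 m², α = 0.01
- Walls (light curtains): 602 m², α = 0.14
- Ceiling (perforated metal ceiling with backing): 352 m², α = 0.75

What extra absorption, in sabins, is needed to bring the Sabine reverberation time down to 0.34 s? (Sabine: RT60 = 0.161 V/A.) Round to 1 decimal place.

Equivalent absorption area: A₁ = 352·0.01 + 602·0.14 + 352·0.75 = 351.800 m².
V = 2464 m³. Required absorption A₂ = 0.161 × 2464 / 0.34 = 1166.776 sabins.
Shortfall: 1166.776 − 351.800 = 815.0 sabins.

815.0 sabins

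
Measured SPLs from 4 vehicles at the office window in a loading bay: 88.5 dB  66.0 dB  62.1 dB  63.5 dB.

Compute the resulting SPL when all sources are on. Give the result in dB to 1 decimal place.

Sum in the linear (power) domain: Σ 10^(Lᵢ/10) = 10^(88.5/10) + 10^(66.0/10) + 10^(62.1/10) + 10^(63.5/10) = 7.158e+08.
L_total = 10·log₁₀(7.158e+08) = 88.5 dB.

88.5 dB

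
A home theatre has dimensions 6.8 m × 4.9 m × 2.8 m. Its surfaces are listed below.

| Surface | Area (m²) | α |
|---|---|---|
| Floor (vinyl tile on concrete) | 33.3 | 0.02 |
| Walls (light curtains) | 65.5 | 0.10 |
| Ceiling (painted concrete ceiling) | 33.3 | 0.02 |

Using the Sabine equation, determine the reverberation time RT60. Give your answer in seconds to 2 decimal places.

A = Σ Sᵢαᵢ = 33.3*0.02 + 65.5*0.10 + 33.3*0.02 = 7.882 sabins.
Volume V = 6.8 × 4.9 × 2.8 = 93.296 m³.
T = 0.161 V/A = 0.161·93.296/7.882 = 1.91 s.

1.91 s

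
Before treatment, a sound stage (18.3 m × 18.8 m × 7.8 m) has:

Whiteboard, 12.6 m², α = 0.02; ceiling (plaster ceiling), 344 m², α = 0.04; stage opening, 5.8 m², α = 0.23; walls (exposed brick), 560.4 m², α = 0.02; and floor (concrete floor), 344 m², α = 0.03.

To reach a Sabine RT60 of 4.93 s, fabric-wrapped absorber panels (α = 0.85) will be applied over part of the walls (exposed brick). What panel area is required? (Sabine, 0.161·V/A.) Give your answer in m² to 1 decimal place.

Total absorption A₁ = 12.6×0.02 + 344×0.04 + 5.8×0.23 + 560.4×0.02 + 344×0.03
  = 0.252 + 13.760 + 1.334 + 11.208 + 10.320 = 36.874 m² sabins.
Required A₂ = 0.161·2683.512/4.93 = 87.636 sabins.
Absorption to add: 87.636 − 36.874 = 50.762 sabins.
Net gain per m²: Δα = 0.85 − 0.02 = 0.83.
Panel area = 50.762 / 0.83 = 61.2 m².

61.2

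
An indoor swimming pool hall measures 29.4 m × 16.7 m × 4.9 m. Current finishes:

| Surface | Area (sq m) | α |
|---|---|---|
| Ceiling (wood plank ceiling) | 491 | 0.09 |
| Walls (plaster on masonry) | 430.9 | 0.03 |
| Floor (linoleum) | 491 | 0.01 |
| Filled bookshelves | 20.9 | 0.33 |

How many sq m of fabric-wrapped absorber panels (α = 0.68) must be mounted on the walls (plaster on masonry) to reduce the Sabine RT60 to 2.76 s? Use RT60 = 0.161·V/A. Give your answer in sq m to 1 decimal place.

109.9

A₁ = Σ Sᵢαᵢ = 491·0.09 + 430.9·0.03 + 491·0.01 + 20.9·0.33 = 68.924 sabins.
V = 2405.802 m³. Target absorption A₂ = 0.161 × 2405.802 / 2.76 = 140.338 sabins.
Absorption to add: 140.338 − 68.924 = 71.414 sabins.
Net gain per sq m: Δα = 0.68 − 0.03 = 0.65.
Area = ΔA/Δα = 71.414/0.65 = 109.9 sq m.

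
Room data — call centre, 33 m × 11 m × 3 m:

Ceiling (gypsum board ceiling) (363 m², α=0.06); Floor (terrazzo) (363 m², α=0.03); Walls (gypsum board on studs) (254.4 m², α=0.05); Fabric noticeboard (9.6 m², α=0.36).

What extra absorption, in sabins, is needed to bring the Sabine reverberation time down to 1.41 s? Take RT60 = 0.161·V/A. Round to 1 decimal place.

75.5 sabins

Total absorption A₁ = 363·0.06 + 363·0.03 + 254.4·0.05 + 9.6·0.36
  = 21.780 + 10.890 + 12.720 + 3.456 = 48.846 m² sabins.
V = 1089 m³. Required absorption A₂ = 0.161 × 1089 / 1.41 = 124.347 sabins.
Shortfall: 124.347 − 48.846 = 75.5 sabins.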